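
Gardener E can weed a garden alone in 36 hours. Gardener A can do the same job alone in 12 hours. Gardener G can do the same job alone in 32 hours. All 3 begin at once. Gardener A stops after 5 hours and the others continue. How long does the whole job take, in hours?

168/17 hours

In the first 5 hours the combined rate is 41/288, so 205/288 of the job is done, leaving 83/288.
After gardener A leaves the rate is 17/288 per hour; the remaining 83/288 takes 83/17 hours.
Total = 5 + 83/17 = 168/17 hours.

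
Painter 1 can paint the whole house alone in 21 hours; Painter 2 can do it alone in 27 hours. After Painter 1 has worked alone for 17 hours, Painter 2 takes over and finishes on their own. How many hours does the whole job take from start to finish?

155/7 hours

In 17 hours Painter 1 does 17/21 of the job, leaving 4/21.
Painter 2 works at 1/27 per hour, so finishing takes 4/21 ÷ 1/27 = 36/7 hours.
Total time = 17 + 36/7 = 155/7 hours.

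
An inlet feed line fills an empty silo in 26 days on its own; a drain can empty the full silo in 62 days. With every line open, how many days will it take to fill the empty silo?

403/9 days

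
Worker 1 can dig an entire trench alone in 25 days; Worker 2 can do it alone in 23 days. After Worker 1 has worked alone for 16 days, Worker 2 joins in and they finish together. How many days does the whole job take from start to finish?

325/16 days

In 16 days Worker 1 does 16/25 of the job, leaving 9/25.
Worker 1 and Worker 2 together work at 48/575 per day, so finishing takes 9/25 ÷ 48/575 = 69/16 days.
Total time = 16 + 69/16 = 325/16 days.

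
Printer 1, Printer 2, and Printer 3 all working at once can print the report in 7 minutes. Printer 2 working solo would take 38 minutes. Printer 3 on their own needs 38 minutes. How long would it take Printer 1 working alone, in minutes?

133/12 minutes

Combined rate is 1/7 per minute.
Known contribution: 1/38 + 1/38 = (1 + 1)/38 = 2/38 = 1/19 per minute.
So Printer 1's rate is 1/7 − 1/19 = 12/133, meaning 133/12 minutes alone.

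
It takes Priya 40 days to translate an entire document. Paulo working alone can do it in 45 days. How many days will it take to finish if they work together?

360/17 days

With two workers the combined time is the product over the sum: 40·45/(40+45) = 1800/85 = 360/17 days.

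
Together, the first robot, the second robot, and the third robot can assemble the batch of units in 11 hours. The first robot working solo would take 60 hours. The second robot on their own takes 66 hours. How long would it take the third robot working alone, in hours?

220/13 hours

Combined rate is 1/11 per hour.
Known contribution: 1/60 + 1/66 = (11 + 10)/660 = 21/660 = 7/220 per hour.
So the third robot's rate is 1/11 − 7/220 = 13/220, meaning 220/13 hours alone.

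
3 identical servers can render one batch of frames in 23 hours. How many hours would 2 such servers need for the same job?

Total work is 3·23 = 69 server-hours.
With 2 servers: 69/2 hours.

69/2 hours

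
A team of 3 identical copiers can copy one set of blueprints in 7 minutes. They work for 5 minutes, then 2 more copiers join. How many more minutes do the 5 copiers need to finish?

6/5 minutes

One copier does 1/21 of the job per minute.
After 5 minutes with 3 copiers, 5/7 is done (2/7 left).
With 5 copiers the rate is 5/21, so the rest takes 2/7 ÷ 5/21 = 6/5 minutes.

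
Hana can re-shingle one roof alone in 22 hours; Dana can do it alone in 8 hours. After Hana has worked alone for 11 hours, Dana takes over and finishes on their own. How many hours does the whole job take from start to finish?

In 11 hours Hana does 11/22 = 1/2 of the job, leaving 1/2.
Dana works at 1/8 per hour, so finishing takes 1/2 ÷ 1/8 = 4 hours.
Total time = 11 + 4 = 15 hours.

15 hours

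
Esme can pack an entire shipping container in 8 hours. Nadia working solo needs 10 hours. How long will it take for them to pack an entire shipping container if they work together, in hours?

40/9 hours

With two workers the combined time is the product over the sum: 8·10/(8+10) = 80/18 = 40/9 hours.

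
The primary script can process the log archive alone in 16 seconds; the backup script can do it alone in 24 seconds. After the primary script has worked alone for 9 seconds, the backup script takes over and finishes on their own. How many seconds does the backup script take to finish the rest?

In 9 seconds the primary script does 9/16 of the job, leaving 7/16.
The backup script works at 1/24 per second, so finishing takes 7/16 ÷ 1/24 = 21/2 seconds.

21/2 seconds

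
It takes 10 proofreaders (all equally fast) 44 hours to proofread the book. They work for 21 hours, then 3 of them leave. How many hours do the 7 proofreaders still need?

230/7 hours

One proofreader does 1/440 of the job per hour.
After 21 hours with 10 proofreaders, 21/44 is done (23/44 left).
With 7 proofreaders the rate is 7/440, so the rest takes 23/44 ÷ 7/440 = 230/7 hours.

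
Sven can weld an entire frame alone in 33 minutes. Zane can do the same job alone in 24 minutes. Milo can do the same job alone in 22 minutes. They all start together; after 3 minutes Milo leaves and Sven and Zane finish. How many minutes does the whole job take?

In the first 3 minutes the combined rate is 31/264, so 31/88 of the job is done, leaving 57/88.
After Milo leaves the rate is 19/264 per minute; the remaining 57/88 takes 9 minutes.
Total = 3 + 9 = 12 minutes.

12 minutes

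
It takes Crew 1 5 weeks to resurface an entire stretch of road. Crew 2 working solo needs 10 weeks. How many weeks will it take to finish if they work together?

10/3 weeks

Combined rate: 1/5 + 1/10 = (2 + 1)/10 = 3/10 per week.
Time = 1 ÷ (3/10) = 10/3 weeks.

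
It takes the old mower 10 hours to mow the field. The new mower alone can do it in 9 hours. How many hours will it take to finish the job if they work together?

Combined rate: 1/10 + 1/9 = (9 + 10)/90 = 19/90 per hour.
Time = 1 ÷ (19/90) = 90/19 hours.

90/19 hours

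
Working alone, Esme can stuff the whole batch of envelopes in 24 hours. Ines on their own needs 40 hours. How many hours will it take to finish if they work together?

Combined rate: 1/24 + 1/40 = (5 + 3)/120 = 8/120 = 1/15 per hour.
Time = 1 ÷ (1/15) = 15 hours.

15 hours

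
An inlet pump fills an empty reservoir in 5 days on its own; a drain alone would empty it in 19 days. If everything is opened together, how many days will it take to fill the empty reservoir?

Net rate = 1/5 − 1/19 = (19 − 5)/95 = 14/95 per day.
Filling time = 1 ÷ (14/95) = 95/14 days.

95/14 days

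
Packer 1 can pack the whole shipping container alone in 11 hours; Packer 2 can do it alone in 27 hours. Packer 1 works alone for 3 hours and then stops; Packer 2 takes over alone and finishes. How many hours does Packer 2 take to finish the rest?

216/11 hours

In 3 hours Packer 1 does 3/11 of the job, leaving 8/11.
Packer 2 works at 1/27 per hour, so finishing takes 8/11 ÷ 1/27 = 216/11 hours.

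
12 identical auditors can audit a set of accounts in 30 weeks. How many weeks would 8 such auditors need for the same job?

45 weeks

Total work is 12·30 = 360 auditor-weeks.
With 8 auditors: 360/8 = 45 weeks.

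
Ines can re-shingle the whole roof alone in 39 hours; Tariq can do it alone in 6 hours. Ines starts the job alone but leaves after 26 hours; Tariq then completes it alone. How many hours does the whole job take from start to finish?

28 hours

In 26 hours Ines does 26/39 = 2/3 of the job, leaving 1/3.
Tariq works at 1/6 per hour, so finishing takes 1/3 ÷ 1/6 = 2 hours.
Total time = 26 + 2 = 28 hours.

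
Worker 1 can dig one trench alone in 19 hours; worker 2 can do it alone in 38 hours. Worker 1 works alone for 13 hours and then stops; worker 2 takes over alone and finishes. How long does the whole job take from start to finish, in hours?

In 13 hours worker 1 does 13/19 of the job, leaving 6/19.
Worker 2 works at 1/38 per hour, so finishing takes 6/19 ÷ 1/38 = 12 hours.
Total time = 13 + 12 = 25 hours.

25 hours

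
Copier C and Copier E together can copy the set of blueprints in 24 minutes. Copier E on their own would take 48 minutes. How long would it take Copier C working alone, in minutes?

Combined rate is 1/24 per minute.
Known contribution: 1/48 per minute.
So Copier C's rate is 1/24 − 1/48 = 1/48, meaning 48 minutes alone.

48 minutes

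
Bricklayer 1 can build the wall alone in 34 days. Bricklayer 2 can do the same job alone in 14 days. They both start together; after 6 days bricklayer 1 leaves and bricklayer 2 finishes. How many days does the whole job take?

196/17 days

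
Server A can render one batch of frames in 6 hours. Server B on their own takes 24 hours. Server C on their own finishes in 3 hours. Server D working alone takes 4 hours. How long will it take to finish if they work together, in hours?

Combined rate: 1/6 + 1/24 + 1/3 + 1/4 = (4 + 1 + 8 + 6)/24 = 19/24 per hour.
Time = 1 ÷ (19/24) = 24/19 hours.

24/19 hours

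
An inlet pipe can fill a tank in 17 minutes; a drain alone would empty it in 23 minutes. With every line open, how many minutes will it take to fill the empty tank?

391/6 minutes

Net rate = 1/17 − 1/23 = (23 − 17)/391 = 6/391 per minute.
Filling time = 1 ÷ (6/391) = 391/6 minutes.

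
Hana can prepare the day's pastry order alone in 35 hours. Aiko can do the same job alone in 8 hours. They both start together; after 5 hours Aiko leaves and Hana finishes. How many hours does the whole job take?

105/8 hours

In the first 5 hours the combined rate is 43/280, so 43/56 of the job is done, leaving 13/56.
After Aiko leaves the rate is 1/35 per hour; the remaining 13/56 takes 65/8 hours.
Total = 5 + 65/8 = 105/8 hours.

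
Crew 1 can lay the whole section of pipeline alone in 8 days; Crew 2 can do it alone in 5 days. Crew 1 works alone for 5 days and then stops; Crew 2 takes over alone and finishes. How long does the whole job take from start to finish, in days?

55/8 days

In 5 days Crew 1 does 5/8 of the job, leaving 3/8.
Crew 2 works at 1/5 per day, so finishing takes 3/8 ÷ 1/5 = 15/8 days.
Total time = 5 + 15/8 = 55/8 days.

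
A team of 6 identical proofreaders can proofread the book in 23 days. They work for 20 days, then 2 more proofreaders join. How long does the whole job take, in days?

89/4 days

One proofreader does 1/138 of the job per day.
After 20 days with 6 proofreaders, 20/23 is done (3/23 left).
With 8 proofreaders the rate is 8/138 = 4/69, so the rest takes 3/23 ÷ 4/69 = 9/4 days.
Total = 20 + 9/4 = 89/4 days.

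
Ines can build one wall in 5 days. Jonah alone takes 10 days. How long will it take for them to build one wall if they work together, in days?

10/3 days

With two workers the combined time is the product over the sum: 5·10/(5+10) = 50/15 = 10/3 days.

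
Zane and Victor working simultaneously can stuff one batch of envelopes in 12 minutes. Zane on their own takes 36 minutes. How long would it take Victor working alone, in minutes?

Combined rate is 1/12 per minute.
Known contribution: 1/36 per minute.
So Victor's rate is 1/12 − 1/36 = 1/18, meaning 18 minutes alone.

18 minutes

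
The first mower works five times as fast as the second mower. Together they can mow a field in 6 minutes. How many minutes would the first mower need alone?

Let the second mower's rate be r; then the first mower's rate is 5r, so together (5 + 1)r = 6r = 1/6.
Thus r = 1/36 per minute.
The second mower alone: 36 minutes; the first mower alone: 36/5 minutes.

36/5 minutes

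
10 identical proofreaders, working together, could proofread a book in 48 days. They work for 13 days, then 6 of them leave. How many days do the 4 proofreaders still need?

One proofreader does 1/480 of the job per day.
After 13 days with 10 proofreaders, 13/48 is done (35/48 left).
With 4 proofreaders the rate is 4/480 = 1/120, so the rest takes 35/48 ÷ 1/120 = 175/2 days.

175/2 days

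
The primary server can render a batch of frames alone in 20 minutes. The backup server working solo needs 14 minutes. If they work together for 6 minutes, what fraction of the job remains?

19/70

Combined rate: 1/20 + 1/14 = (7 + 10)/140 = 17/140 per minute.
In 6 minutes they complete 6·17/140 = 51/70 of the job.
So 19/70 remains.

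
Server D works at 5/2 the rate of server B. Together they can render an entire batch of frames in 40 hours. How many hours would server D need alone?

Let server B's rate be r; then server D's rate is (5/2)r, so together (5/2 + 1)r = (7/2)r = 1/40.
Thus r = 1/140 per hour.
Server B alone: 140 hours; server D alone: 56 hours.

56 hours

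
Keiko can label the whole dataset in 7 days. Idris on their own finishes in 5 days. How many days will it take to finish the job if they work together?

35/12 days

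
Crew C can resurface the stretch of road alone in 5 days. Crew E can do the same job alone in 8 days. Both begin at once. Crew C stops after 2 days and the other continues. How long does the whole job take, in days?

24/5 days

In the first 2 days the combined rate is 13/40, so 13/20 of the job is done, leaving 7/20.
After Crew C leaves the rate is 1/8 per day; the remaining 7/20 takes 14/5 days.
Total = 2 + 14/5 = 24/5 days.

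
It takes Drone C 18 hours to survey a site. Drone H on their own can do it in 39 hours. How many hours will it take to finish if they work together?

234/19 hours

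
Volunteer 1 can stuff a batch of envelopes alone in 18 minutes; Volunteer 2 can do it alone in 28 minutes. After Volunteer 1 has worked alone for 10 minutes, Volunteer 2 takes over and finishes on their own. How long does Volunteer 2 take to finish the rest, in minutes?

112/9 minutes

In 10 minutes Volunteer 1 does 10/18 = 5/9 of the job, leaving 4/9.
Volunteer 2 works at 1/28 per minute, so finishing takes 4/9 ÷ 1/28 = 112/9 minutes.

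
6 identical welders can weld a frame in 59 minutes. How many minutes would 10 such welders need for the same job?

177/5 minutes

Total work is 6·59 = 354 welder-minutes.
With 10 welders: 354/10 = 177/5 minutes.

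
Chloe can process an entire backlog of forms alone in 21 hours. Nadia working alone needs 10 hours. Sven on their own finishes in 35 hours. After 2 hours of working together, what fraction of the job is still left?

68/105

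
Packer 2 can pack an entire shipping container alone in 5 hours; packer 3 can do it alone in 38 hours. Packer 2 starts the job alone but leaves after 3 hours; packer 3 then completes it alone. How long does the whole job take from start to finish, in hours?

91/5 hours

In 3 hours packer 2 does 3/5 of the job, leaving 2/5.
Packer 3 works at 1/38 per hour, so finishing takes 2/5 ÷ 1/38 = 76/5 hours.
Total time = 3 + 76/5 = 91/5 hours.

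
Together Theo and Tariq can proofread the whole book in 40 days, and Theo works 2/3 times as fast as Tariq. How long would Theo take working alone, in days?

100 days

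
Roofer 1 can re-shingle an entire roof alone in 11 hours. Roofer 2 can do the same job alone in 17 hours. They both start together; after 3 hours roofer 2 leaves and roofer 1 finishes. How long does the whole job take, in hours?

In the first 3 hours the combined rate is 28/187, so 84/187 of the job is done, leaving 103/187.
After roofer 2 leaves the rate is 1/11 per hour; the remaining 103/187 takes 103/17 hours.
Total = 3 + 103/17 = 154/17 hours.

154/17 hours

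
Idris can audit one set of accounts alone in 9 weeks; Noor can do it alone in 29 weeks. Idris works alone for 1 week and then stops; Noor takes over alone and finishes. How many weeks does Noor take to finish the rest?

In 1 week Idris does 1/9 of the job, leaving 8/9.
Noor works at 1/29 per week, so finishing takes 8/9 ÷ 1/29 = 232/9 weeks.

232/9 weeks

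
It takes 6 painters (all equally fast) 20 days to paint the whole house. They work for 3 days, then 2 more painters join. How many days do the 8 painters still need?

51/4 days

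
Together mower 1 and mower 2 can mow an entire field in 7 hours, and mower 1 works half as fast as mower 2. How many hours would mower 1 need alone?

21 hours

Let mower 2's rate be r; then mower 1's rate is (1/2)r, so together (1/2 + 1)r = (3/2)r = 1/7.
Thus r = 2/21 per hour.
Mower 2 alone: 21/2 hours; mower 1 alone: 21 hours.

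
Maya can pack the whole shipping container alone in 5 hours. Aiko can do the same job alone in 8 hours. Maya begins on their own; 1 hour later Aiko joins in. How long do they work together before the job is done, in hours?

In the first 1 hour Maya alone does 1/5 of the job, leaving 4/5.
Once everyone is working, combined rate: 1/5 + 1/8 = (8 + 5)/40 = 13/40 per hour.
Remaining 4/5 at 13/40 per hour takes 32/13 hours.

32/13 hours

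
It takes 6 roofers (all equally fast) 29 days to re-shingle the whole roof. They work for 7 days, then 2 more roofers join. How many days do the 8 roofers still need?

One roofer does 1/174 of the job per day.
After 7 days with 6 roofers, 7/29 is done (22/29 left).
With 8 roofers the rate is 8/174 = 4/87, so the rest takes 22/29 ÷ 4/87 = 33/2 days.

33/2 days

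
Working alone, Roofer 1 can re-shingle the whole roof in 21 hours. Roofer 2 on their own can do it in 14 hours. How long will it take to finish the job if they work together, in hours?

42/5 hours

Combined rate: 1/21 + 1/14 = (2 + 3)/42 = 5/42 per hour.
Time = 1 ÷ (5/42) = 42/5 hours.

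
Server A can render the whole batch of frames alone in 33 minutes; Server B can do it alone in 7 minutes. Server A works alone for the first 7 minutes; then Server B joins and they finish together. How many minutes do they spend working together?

In 7 minutes Server A does 7/33 of the job, leaving 26/33.
Server A and Server B together work at 40/231 per minute, so finishing takes 26/33 ÷ 40/231 = 91/20 minutes.

91/20 minutes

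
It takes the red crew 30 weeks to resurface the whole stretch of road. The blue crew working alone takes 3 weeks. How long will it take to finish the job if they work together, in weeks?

30/11 weeks

With two workers the combined time is the product over the sum: 30·3/(30+3) = 90/33 = 30/11 weeks.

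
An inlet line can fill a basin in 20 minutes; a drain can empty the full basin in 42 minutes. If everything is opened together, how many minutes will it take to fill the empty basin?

420/11 minutes

Net rate = 1/20 − 1/42 = (21 − 10)/420 = 11/420 per minute.
Filling time = 1 ÷ (11/420) = 420/11 minutes.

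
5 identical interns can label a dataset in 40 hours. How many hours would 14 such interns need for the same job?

100/7 hours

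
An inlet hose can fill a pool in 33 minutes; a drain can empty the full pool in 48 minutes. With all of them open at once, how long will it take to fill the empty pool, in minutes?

528/5 minutes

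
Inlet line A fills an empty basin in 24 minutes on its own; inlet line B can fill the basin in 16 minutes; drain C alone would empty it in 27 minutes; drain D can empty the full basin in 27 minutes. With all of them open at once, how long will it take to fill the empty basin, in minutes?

432/13 minutes

Net rate = 1/24 + 1/16 − 1/27 − 1/27 = (18 + 27 − 16 − 16)/432 = 13/432 per minute.
Filling time = 1 ÷ (13/432) = 432/13 minutes.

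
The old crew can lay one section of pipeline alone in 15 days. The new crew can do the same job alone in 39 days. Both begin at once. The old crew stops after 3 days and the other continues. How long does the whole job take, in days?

156/5 days

In the first 3 days the combined rate is 6/65, so 18/65 of the job is done, leaving 47/65.
After the old crew leaves the rate is 1/39 per day; the remaining 47/65 takes 141/5 days.
Total = 3 + 141/5 = 156/5 days.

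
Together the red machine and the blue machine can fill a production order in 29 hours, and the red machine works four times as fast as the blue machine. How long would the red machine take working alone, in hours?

Let the blue machine's rate be r; then the red machine's rate is 4r, so together (4 + 1)r = 5r = 1/29.
Thus r = 1/145 per hour.
The blue machine alone: 145 hours; the red machine alone: 145/4 hours.

145/4 hours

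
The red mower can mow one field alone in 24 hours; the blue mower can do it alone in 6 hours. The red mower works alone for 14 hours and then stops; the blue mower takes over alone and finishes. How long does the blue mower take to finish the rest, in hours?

In 14 hours the red mower does 14/24 = 7/12 of the job, leaving 5/12.
The blue mower works at 1/6 per hour, so finishing takes 5/12 ÷ 1/6 = 5/2 hours.

5/2 hours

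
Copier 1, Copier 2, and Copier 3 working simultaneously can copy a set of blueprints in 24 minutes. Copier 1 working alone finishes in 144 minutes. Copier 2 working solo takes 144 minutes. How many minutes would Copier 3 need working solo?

Combined rate is 1/24 per minute.
Known contribution: 1/144 + 1/144 = (1 + 1)/144 = 2/144 = 1/72 per minute.
So Copier 3's rate is 1/24 − 1/72 = 1/36, meaning 36 minutes alone.

36 minutes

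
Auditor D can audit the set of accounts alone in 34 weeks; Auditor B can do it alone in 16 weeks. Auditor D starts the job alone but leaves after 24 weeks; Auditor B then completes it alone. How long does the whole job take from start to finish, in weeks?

488/17 weeks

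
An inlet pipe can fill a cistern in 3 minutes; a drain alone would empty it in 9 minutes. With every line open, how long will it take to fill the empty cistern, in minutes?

Net rate = 1/3 − 1/9 = (3 − 1)/9 = 2/9 per minute.
Filling time = 1 ÷ (2/9) = 9/2 minutes.

9/2 minutes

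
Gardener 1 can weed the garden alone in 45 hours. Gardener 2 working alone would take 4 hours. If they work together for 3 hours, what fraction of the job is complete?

49/60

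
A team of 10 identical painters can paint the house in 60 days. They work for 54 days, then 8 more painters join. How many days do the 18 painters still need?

One painter does 1/600 of the job per day.
After 54 days with 10 painters, 9/10 is done (1/10 left).
With 18 painters the rate is 18/600 = 3/100, so the rest takes 1/10 ÷ 3/100 = 10/3 days.

10/3 days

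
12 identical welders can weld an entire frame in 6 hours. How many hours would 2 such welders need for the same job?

Total work is 12·6 = 72 welder-hours.
With 2 welders: 72/2 = 36 hours.

36 hours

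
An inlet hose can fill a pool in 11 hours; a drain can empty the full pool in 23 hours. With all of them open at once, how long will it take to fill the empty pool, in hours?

253/12 hours

Net rate = 1/11 − 1/23 = (23 − 11)/253 = 12/253 per hour.
Filling time = 1 ÷ (12/253) = 253/12 hours.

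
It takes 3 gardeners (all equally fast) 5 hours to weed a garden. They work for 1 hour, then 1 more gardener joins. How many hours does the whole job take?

One gardener does 1/15 of the job per hour.
After 1 hour with 3 gardeners, 1/5 is done (4/5 left).
With 4 gardeners the rate is 4/15, so the rest takes 4/5 ÷ 4/15 = 3 hours.
Total = 1 + 3 = 4 hours.

4 hours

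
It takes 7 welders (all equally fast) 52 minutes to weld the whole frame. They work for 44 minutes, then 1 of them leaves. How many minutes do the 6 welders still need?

One welder does 1/364 of the job per minute.
After 44 minutes with 7 welders, 11/13 is done (2/13 left).
With 6 welders the rate is 6/364 = 3/182, so the rest takes 2/13 ÷ 3/182 = 28/3 minutes.

28/3 minutes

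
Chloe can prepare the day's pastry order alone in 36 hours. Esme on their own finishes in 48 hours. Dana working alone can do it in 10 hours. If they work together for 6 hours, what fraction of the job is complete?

107/120

Combined rate: 1/36 + 1/48 + 1/10 = (20 + 15 + 72)/720 = 107/720 per hour.
In 6 hours they complete 6·107/720 = 107/120 of the job.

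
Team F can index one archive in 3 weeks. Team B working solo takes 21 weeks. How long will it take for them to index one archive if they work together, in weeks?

21/8 weeks

Combined rate: 1/3 + 1/21 = (7 + 1)/21 = 8/21 per week.
Time = 1 ÷ (8/21) = 21/8 weeks.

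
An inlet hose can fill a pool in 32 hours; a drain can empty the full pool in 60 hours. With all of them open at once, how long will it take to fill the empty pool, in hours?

Net rate = 1/32 − 1/60 = (15 − 8)/480 = 7/480 per hour.
Filling time = 1 ÷ (7/480) = 480/7 hours.

480/7 hours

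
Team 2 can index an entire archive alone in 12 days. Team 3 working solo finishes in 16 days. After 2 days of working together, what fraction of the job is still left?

17/24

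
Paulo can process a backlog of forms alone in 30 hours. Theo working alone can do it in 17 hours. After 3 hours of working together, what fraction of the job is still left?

123/170

Combined rate: 1/30 + 1/17 = (17 + 30)/510 = 47/510 per hour.
In 3 hours they complete 3·47/510 = 47/170 of the job.
So 123/170 remains.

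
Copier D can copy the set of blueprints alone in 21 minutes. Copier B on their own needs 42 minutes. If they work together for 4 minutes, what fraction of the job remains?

5/7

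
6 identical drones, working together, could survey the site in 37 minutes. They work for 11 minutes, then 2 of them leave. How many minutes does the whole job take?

50 minutes

One drone does 1/222 of the job per minute.
After 11 minutes with 6 drones, 11/37 is done (26/37 left).
With 4 drones the rate is 4/222 = 2/111, so the rest takes 26/37 ÷ 2/111 = 39 minutes.
Total = 11 + 39 = 50 minutes.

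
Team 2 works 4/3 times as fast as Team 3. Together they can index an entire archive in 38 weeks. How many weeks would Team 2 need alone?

133/2 weeks

Let Team 3's rate be r; then Team 2's rate is (4/3)r, so together (4/3 + 1)r = (7/3)r = 1/38.
Thus r = 3/266 per week.
Team 3 alone: 266/3 weeks; Team 2 alone: 133/2 weeks.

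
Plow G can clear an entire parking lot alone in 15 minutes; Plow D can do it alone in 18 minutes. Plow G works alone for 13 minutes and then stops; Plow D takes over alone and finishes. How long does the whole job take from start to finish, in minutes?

In 13 minutes Plow G does 13/15 of the job, leaving 2/15.
Plow D works at 1/18 per minute, so finishing takes 2/15 ÷ 1/18 = 12/5 minutes.
Total time = 13 + 12/5 = 77/5 minutes.

77/5 minutes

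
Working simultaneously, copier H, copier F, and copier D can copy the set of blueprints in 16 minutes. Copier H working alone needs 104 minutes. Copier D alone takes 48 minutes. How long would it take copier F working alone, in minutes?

Combined rate is 1/16 per minute.
Known contribution: 1/104 + 1/48 = (6 + 13)/624 = 19/624 per minute.
So copier F's rate is 1/16 − 19/624 = 5/156, meaning 156/5 minutes alone.

156/5 minutes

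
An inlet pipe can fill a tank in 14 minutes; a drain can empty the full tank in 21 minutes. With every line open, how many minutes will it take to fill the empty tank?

Net rate = 1/14 − 1/21 = (3 − 2)/42 = 1/42 per minute.
Filling time = 1 ÷ (1/42) = 42 minutes.

42 minutes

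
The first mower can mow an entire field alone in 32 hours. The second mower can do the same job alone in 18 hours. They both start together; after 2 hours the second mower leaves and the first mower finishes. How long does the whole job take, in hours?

256/9 hours

In the first 2 hours the combined rate is 25/288, so 25/144 of the job is done, leaving 119/144.
After the second mower leaves the rate is 1/32 per hour; the remaining 119/144 takes 238/9 hours.
Total = 2 + 238/9 = 256/9 hours.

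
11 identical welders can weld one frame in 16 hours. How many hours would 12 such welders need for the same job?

44/3 hours

Total work is 11·16 = 176 welder-hours.
With 12 welders: 176/12 = 44/3 hours.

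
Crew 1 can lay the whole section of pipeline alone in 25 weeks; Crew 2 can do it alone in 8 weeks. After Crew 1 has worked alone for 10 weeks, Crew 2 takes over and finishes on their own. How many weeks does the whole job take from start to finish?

In 10 weeks Crew 1 does 10/25 = 2/5 of the job, leaving 3/5.
Crew 2 works at 1/8 per week, so finishing takes 3/5 ÷ 1/8 = 24/5 weeks.
Total time = 10 + 24/5 = 74/5 weeks.

74/5 weeks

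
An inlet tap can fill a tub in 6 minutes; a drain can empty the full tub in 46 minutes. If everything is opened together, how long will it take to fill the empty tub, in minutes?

69/10 minutes

Net rate = 1/6 − 1/46 = (23 − 3)/138 = 20/138 = 10/69 per minute.
Filling time = 1 ÷ (10/69) = 69/10 minutes.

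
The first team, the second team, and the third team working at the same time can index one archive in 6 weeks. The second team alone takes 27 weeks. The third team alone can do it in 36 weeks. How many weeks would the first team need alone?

Combined rate is 1/6 per week.
Known contribution: 1/27 + 1/36 = (4 + 3)/108 = 7/108 per week.
So the first team's rate is 1/6 − 7/108 = 11/108, meaning 108/11 weeks alone.

108/11 weeks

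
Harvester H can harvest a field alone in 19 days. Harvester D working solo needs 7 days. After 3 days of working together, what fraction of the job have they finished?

Combined rate: 1/19 + 1/7 = (7 + 19)/133 = 26/133 per day.
In 3 days they complete 3·26/133 = 78/133 of the job.

78/133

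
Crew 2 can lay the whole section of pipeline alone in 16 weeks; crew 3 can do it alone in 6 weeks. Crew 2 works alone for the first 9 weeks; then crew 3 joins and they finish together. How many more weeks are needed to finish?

In 9 weeks crew 2 does 9/16 of the job, leaving 7/16.
Crew 2 and crew 3 together work at 11/48 per week, so finishing takes 7/16 ÷ 11/48 = 21/11 weeks.

21/11 weeks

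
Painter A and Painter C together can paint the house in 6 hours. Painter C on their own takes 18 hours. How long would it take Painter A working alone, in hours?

Combined rate is 1/6 per hour.
Known contribution: 1/18 per hour.
So Painter A's rate is 1/6 − 1/18 = 1/9, meaning 9 hours alone.

9 hours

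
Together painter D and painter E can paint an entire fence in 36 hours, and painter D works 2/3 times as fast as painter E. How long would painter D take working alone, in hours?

90 hours

Let painter E's rate be r; then painter D's rate is (2/3)r, so together (2/3 + 1)r = (5/3)r = 1/36.
Thus r = 1/60 per hour.
Painter E alone: 60 hours; painter D alone: 90 hours.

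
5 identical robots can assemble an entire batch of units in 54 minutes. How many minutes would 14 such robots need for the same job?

135/7 minutes

Total work is 5·54 = 270 robot-minutes.
With 14 robots: 270/14 = 135/7 minutes.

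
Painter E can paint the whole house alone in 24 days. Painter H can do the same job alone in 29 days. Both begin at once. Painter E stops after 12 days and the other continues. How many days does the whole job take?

In the first 12 days the combined rate is 53/696, so 53/58 of the job is done, leaving 5/58.
After painter E leaves the rate is 1/29 per day; the remaining 5/58 takes 5/2 days.
Total = 12 + 5/2 = 29/2 days.

29/2 days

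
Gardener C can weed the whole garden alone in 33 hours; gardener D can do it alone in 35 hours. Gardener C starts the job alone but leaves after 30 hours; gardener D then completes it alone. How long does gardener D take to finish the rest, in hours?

35/11 hours

In 30 hours gardener C does 30/33 = 10/11 of the job, leaving 1/11.
Gardener D works at 1/35 per hour, so finishing takes 1/11 ÷ 1/35 = 35/11 hours.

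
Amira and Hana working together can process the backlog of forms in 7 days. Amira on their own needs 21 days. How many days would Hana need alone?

Combined rate is 1/7 per day.
Known contribution: 1/21 per day.
So Hana's rate is 1/7 − 1/21 = 2/21, meaning 21/2 days alone.

21/2 days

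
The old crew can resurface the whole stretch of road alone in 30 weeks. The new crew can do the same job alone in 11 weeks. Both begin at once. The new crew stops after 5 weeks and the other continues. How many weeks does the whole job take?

In the first 5 weeks the combined rate is 41/330, so 41/66 of the job is done, leaving 25/66.
After the new crew leaves the rate is 1/30 per week; the remaining 25/66 takes 125/11 weeks.
Total = 5 + 125/11 = 180/11 weeks.

180/11 weeks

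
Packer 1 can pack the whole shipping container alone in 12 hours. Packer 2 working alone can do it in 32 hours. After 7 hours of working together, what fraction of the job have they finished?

77/96

Combined rate: 1/12 + 1/32 = (8 + 3)/96 = 11/96 per hour.
In 7 hours they complete 7·11/96 = 77/96 of the job.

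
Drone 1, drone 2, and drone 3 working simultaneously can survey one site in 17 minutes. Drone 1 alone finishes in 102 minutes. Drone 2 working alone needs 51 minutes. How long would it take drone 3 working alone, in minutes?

34 minutes

Combined rate is 1/17 per minute.
Known contribution: 1/102 + 1/51 = (1 + 2)/102 = 3/102 = 1/34 per minute.
So drone 3's rate is 1/17 − 1/34 = 1/34, meaning 34 minutes alone.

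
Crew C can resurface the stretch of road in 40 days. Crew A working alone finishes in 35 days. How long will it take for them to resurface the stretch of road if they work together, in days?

56/3 days

Combined rate: 1/40 + 1/35 = (7 + 8)/280 = 15/280 = 3/56 per day.
Time = 1 ÷ (3/56) = 56/3 days.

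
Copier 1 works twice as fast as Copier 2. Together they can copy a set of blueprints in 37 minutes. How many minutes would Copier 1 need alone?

111/2 minutes

Let Copier 2's rate be r; then Copier 1's rate is 2r, so together (2 + 1)r = 3r = 1/37.
Thus r = 1/111 per minute.
Copier 2 alone: 111 minutes; Copier 1 alone: 111/2 minutes.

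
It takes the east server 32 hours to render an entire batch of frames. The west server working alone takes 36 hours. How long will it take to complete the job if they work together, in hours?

288/17 hours

Combined rate: 1/32 + 1/36 = (9 + 8)/288 = 17/288 per hour.
Time = 1 ÷ (17/288) = 288/17 hours.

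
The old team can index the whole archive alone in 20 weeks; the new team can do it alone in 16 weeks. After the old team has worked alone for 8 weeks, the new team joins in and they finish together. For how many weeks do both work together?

In 8 weeks the old team does 8/20 = 2/5 of the job, leaving 3/5.
The old team and the new team together work at 9/80 per week, so finishing takes 3/5 ÷ 9/80 = 16/3 weeks.

16/3 weeks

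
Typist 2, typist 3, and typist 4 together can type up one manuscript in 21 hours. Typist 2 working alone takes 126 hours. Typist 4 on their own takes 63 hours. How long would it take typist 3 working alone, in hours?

42 hours

Combined rate is 1/21 per hour.
Known contribution: 1/126 + 1/63 = (1 + 2)/126 = 3/126 = 1/42 per hour.
So typist 3's rate is 1/21 − 1/42 = 1/42, meaning 42 hours alone.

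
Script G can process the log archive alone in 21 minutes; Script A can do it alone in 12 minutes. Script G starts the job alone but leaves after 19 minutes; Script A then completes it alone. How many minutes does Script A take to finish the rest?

8/7 minutes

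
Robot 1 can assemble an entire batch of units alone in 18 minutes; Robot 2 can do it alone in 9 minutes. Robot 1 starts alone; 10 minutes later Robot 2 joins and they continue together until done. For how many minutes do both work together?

8/3 minutes

In 10 minutes Robot 1 does 10/18 = 5/9 of the job, leaving 4/9.
Robot 1 and Robot 2 together work at 1/6 per minute, so finishing takes 4/9 ÷ 1/6 = 8/3 minutes.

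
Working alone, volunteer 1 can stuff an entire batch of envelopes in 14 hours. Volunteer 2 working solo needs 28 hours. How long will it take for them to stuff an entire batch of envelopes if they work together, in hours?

28/3 hours

Combined rate: 1/14 + 1/28 = (2 + 1)/28 = 3/28 per hour.
Time = 1 ÷ (3/28) = 28/3 hours.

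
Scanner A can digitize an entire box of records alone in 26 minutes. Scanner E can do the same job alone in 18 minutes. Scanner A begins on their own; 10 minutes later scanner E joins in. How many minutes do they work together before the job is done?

72/11 minutes

In the first 10 minutes scanner A alone does 10/26 = 5/13 of the job, leaving 8/13.
Once everyone is working, combined rate: 1/26 + 1/18 = (9 + 13)/234 = 22/234 = 11/117 per minute.
Remaining 8/13 at 11/117 per minute takes 72/11 minutes.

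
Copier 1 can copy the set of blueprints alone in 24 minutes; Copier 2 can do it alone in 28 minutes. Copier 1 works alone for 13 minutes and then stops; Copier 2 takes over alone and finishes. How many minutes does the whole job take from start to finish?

155/6 minutes

In 13 minutes Copier 1 does 13/24 of the job, leaving 11/24.
Copier 2 works at 1/28 per minute, so finishing takes 11/24 ÷ 1/28 = 77/6 minutes.
Total time = 13 + 77/6 = 155/6 minutes.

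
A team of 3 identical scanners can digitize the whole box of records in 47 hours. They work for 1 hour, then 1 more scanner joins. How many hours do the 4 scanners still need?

69/2 hours

One scanner does 1/141 of the job per hour.
After 1 hour with 3 scanners, 1/47 is done (46/47 left).
With 4 scanners the rate is 4/141, so the rest takes 46/47 ÷ 4/141 = 69/2 hours.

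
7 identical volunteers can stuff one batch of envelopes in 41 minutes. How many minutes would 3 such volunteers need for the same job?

287/3 minutes

Total work is 7·41 = 287 volunteer-minutes.
With 3 volunteers: 287/3 minutes.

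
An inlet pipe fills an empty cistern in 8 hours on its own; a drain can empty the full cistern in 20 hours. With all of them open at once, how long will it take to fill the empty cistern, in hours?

Net rate = 1/8 − 1/20 = (5 − 2)/40 = 3/40 per hour.
Filling time = 1 ÷ (3/40) = 40/3 hours.

40/3 hours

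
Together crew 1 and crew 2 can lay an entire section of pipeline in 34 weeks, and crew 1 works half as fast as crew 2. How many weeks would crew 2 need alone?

51 weeks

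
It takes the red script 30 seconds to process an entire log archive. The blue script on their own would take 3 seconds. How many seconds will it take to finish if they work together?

Combined rate: 1/30 + 1/3 = (1 + 10)/30 = 11/30 per second.
Time = 1 ÷ (11/30) = 30/11 seconds.

30/11 seconds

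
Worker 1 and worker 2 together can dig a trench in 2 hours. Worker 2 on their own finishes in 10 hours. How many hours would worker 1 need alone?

Combined rate is 1/2 per hour.
Known contribution: 1/10 per hour.
So worker 1's rate is 1/2 − 1/10 = 2/5, meaning 5/2 hours alone.

5/2 hours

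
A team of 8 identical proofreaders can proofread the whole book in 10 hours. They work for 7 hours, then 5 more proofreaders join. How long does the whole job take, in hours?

One proofreader does 1/80 of the job per hour.
After 7 hours with 8 proofreaders, 7/10 is done (3/10 left).
With 13 proofreaders the rate is 13/80, so the rest takes 3/10 ÷ 13/80 = 24/13 hours.
Total = 7 + 24/13 = 115/13 hours.

115/13 hours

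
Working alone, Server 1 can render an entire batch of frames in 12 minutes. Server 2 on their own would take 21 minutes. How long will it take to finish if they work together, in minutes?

84/11 minutes

Combined rate: 1/12 + 1/21 = (7 + 4)/84 = 11/84 per minute.
Time = 1 ÷ (11/84) = 84/11 minutes.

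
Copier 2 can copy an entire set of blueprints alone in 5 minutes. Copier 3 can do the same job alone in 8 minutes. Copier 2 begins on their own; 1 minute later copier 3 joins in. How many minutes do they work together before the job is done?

In the first 1 minute copier 2 alone does 1/5 of the job, leaving 4/5.
Once everyone is working, combined rate: 1/5 + 1/8 = (8 + 5)/40 = 13/40 per minute.
Remaining 4/5 at 13/40 per minute takes 32/13 minutes.

32/13 minutes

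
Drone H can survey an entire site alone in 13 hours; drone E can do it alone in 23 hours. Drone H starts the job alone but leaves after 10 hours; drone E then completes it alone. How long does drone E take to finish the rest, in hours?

69/13 hours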